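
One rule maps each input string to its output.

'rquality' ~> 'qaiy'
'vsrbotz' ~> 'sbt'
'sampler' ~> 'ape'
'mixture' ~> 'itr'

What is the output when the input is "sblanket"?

Rule — keep every other character starting from the second (positions 2nd, 4th, 6th, ...).
For "sblanket" the result is "bakt".

bakt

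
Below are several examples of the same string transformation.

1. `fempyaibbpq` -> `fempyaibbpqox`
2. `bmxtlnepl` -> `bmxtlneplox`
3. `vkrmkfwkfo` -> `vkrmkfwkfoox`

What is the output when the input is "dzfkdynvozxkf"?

dzfkdynvozxkfox

What's happening: append "ox".
"dzfkdynvozxkf" → "dzfkdynvozxkfox".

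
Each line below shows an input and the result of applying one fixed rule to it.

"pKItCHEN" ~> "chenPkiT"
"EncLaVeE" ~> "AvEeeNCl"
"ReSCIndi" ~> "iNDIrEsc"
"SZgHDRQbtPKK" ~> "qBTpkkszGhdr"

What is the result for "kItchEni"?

In each case the input is transformed by: flip the case of every letter, then swap the front and back halves of the string.
Starting from "kItchEni": after the first operation, "KiTCHeNI"; after the second, "HeNIKiTC".

HeNIKiTC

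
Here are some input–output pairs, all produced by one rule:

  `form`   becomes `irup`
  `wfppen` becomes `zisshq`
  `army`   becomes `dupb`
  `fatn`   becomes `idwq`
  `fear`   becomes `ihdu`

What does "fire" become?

iluh

In each case the input is transformed by: shift every letter 3 places forward in the alphabet (wrapping around).
So "fire" becomes "iluh".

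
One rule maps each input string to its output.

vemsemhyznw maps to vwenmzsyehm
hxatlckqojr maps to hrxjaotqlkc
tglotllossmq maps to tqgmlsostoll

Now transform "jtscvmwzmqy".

jytqsmczvwm

The rule is to take characters alternately from the front and the back (1st, last, 2nd, 2nd-last, ...).
"jtscvmwzmqy" → "jytqsmczvwm".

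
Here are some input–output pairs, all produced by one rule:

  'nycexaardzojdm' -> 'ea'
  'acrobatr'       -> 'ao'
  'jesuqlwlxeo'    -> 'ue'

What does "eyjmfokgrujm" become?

eu

Looking at the pairs, the operation is to keep one character in every 3, starting at position 1 (positions 1st, 4th, 7th, ...), then keep only the vowels.
Working it through for "eyjmfokgrujm": intermediate "emku", final "eu".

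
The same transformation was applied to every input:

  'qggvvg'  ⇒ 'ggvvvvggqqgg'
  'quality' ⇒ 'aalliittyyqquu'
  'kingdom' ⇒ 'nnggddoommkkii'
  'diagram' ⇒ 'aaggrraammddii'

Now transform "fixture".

xxttuurreeffii

Rule — move the first 2 characters to the end (rotate left by 2), then double every character.
Applying both steps to "fixture": "xturefi", then "xxttuurreeffii".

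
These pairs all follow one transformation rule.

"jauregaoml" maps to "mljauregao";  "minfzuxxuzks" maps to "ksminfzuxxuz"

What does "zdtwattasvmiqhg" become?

hgzdtwattasvmiq

The transformation: move the last 2 characters to the front (rotate right by 2).
Doing the same to "zdtwattasvmiqhg": "hgzdtwattasvmiq".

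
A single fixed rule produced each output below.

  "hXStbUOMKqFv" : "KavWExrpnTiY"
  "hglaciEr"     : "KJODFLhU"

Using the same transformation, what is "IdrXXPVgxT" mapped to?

lGUaasyJAw

The rule is to flip the case of every letter, then shift every letter 3 places forward in the alphabet (wrapping around).
Starting from "IdrXXPVgxT": after the first operation, "iDRxxpvGXt"; after the second, "lGUaasyJAw".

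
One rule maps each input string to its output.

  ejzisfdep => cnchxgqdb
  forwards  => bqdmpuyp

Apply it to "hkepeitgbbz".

The transformation: move the last 2 characters to the front (rotate right by 2), then shift every letter 2 places backward in the alphabet (wrapping around).
Doing the same to "hkepeitgbbz": "zxficncgrez".

zxficncgrez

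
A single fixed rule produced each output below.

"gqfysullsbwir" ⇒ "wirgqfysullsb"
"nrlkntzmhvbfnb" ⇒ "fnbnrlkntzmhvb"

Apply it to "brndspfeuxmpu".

mpubrndspfeux

Each output is the input with this applied: move the last 3 characters to the front (rotate right by 3).
"brndspfeuxmpu" → "mpubrndspfeux".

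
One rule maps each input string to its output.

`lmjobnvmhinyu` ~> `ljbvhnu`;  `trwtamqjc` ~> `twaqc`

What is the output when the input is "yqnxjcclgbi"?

ynjcgi

What's happening: keep every other character starting from the first (positions 1st, 3rd, 5th, ...).
Doing the same to "yqnxjcclgbi": "ynjcgi".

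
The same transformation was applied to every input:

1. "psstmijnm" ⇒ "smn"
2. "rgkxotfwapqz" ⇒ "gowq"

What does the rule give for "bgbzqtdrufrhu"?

Rule — keep one character in every 3, starting at position 2 (positions 2nd, 5th, 8th, ...).
Doing the same to "bgbzqtdrufrhu": "gqrr".

gqrr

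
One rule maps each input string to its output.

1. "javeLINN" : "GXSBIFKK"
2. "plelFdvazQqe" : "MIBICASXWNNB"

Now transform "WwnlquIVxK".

TTKINRFSUH

Each output is the input with this applied: shift every letter 3 places backward in the alphabet (wrapping around), then convert every letter to uppercase.
Applying both steps to "WwnlquIVxK": "TtkinrFSuH", then "TTKINRFSUH".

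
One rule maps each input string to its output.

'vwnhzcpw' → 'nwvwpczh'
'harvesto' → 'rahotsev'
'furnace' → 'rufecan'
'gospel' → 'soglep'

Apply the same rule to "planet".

alpten

Looking at the pairs, the operation is to reverse the string, then move the last 3 characters to the front (rotate right by 3).
So "planet" becomes "alpten".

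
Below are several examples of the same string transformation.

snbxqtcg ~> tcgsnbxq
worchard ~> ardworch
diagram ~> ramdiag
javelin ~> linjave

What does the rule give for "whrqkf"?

qkfwhr

In each case the input is transformed by: move the last 3 characters to the front (rotate right by 3).
On "whrqkf" that produces "qkfwhr".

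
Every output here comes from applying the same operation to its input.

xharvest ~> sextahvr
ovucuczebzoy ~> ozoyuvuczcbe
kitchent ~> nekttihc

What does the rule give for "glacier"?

eigralc

Rule — move the last 3 characters to the front (rotate right by 3), then swap each adjacent pair of characters (1↔2, 3↔4, ...).
Working it through for "glacier": intermediate "ierglac", final "eigralc".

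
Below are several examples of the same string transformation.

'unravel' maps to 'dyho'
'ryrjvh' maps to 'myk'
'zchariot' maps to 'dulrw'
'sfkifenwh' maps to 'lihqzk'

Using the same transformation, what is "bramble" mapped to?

The transformation: delete the first 3 characters, then shift every letter 3 places forward in the alphabet (wrapping around).
On "bramble": the first step gives "mble", and the second then gives "peoh".

peoh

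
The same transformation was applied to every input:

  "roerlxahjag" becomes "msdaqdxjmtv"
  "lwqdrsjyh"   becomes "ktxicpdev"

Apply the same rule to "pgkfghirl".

Rule — shift every letter 12 places forward in the alphabet (wrapping around), then move the last 2 characters to the front (rotate right by 2).
On "pgkfghirl" that produces "dxbswrstu".

dxbswrstu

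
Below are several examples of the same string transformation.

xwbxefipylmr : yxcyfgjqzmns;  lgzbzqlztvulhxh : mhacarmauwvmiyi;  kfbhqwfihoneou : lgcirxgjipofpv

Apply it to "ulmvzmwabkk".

Looking at the pairs, the operation is to shift every letter 1 place forward in the alphabet (wrapping around).
For "ulmvzmwabkk" the result is "vmnwanxbcll".

vmnwanxbcll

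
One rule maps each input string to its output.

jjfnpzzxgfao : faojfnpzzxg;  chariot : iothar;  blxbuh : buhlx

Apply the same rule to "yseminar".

narsemi

The transformation: delete the first character, then move the last 3 characters to the front (rotate right by 3).
On "yseminar": the first step gives "seminar", and the second then gives "narsemi".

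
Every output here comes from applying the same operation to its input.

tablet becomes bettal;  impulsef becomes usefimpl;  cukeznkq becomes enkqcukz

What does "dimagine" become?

ainedimg

The transformation: swap the front and back halves of the string, then swap the first and last characters.
Applying both steps to "dimagine": "ginedima", then "ainedimg".
(Check on "impulsef": → "lsefimpu" → "usefimpl" ✓)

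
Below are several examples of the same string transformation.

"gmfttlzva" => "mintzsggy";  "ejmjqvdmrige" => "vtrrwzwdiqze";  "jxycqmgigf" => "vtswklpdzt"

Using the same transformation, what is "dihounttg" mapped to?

In each case the input is transformed by: shift every letter 13 places forward in the alphabet (wrapping around) — i.e. ROT13, then move the last 3 characters to the front (rotate right by 3).
Applying both steps to "dihounttg": "qvubhaggt", then "ggtqvubha".

ggtqvubha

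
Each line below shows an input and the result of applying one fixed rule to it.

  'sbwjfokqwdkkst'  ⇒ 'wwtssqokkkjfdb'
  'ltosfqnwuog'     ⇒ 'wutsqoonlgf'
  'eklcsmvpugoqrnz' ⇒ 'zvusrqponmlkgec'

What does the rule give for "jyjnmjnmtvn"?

Rule — sort the characters into reverse alphabetical order.
"jyjnmjnmtvn" → "yvtnnnmmjjj".

yvtnnnmmjjj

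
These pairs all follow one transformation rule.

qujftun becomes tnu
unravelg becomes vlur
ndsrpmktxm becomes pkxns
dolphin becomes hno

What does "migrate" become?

The pattern: move the first 3 characters to the end (rotate left by 3), then keep every other character starting from the second (positions 2nd, 4th, 6th, ...).
For "migrate", step one produces "ratemig"; step two turns that into "aei".

aei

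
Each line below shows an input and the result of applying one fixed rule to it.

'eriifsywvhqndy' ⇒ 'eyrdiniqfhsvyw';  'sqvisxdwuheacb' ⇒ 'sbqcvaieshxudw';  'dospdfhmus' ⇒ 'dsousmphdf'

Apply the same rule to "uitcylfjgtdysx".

What's happening: take characters alternately from the front and the back (1st, last, 2nd, 2nd-last, ...).
For "uitcylfjgtdysx" the result is "uxistycdytlgfj".

uxistycdytlgfj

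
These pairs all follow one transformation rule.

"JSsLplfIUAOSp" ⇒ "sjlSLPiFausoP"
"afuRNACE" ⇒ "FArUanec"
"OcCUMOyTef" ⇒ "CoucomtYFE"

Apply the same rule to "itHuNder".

TIUhDnRE

What's happening: flip the case of every letter, then swap each adjacent pair of characters (1↔2, 3↔4, ...).
Working it through for "itHuNder": intermediate "IThUnDER", final "TIUhDnRE".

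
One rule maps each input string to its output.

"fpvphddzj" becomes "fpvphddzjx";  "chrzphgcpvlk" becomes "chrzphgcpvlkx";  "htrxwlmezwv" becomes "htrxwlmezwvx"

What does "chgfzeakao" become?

chgfzeakaox

In each case the input is transformed by: append "x".
Applying that to "chgfzeakao" gives "chgfzeakaox".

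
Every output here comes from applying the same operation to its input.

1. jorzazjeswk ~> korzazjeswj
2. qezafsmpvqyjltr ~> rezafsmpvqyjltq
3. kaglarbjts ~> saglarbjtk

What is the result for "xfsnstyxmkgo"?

The rule is to swap the first and last characters.
On "xfsnstyxmkgo" that produces "ofsnstyxmkgx".

ofsnstyxmkgx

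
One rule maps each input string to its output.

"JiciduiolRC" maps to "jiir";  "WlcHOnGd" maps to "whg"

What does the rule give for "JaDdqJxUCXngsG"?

jdxxs

The rule is to keep one character in every 3, starting at position 1 (positions 1st, 4th, 7th, ...), then convert every letter to lowercase.
Applying both steps to "JaDdqJxUCXngsG": "JdxXs", then "jdxxs".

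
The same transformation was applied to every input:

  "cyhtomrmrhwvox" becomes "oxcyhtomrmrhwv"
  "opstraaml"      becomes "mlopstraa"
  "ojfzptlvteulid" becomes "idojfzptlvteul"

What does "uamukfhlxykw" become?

The pattern: move the last 2 characters to the front (rotate right by 2).
On "uamukfhlxykw" that produces "kwuamukfhlxy".

kwuamukfhlxy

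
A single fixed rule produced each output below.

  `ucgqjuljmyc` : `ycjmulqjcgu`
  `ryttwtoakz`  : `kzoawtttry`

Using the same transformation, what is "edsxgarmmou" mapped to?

The pattern: reverse the string, then swap each adjacent pair of characters (1↔2, 3↔4, ...).
Working it through for "edsxgarmmou": intermediate "uommragxsde", final "oummarxgdse".

oummarxgdse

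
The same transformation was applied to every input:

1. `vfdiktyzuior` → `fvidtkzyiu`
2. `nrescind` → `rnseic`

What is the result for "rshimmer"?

srihmm

Rule — delete the last 2 characters, then swap each adjacent pair of characters (1↔2, 3↔4, ...).
Starting from "rshimmer": after the first operation, "rshimm"; after the second, "srihmm".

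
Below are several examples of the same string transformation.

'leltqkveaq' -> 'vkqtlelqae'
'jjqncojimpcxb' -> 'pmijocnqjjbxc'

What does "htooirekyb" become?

Each output is the input with this applied: move the last 3 characters to the front (rotate right by 3), then reverse the string.
So "htooirekyb" becomes "erioothbyk".
(Check on "leltqkveaq": → "eaqleltqkv" → "vkqtlelqae" ✓)

erioothbyk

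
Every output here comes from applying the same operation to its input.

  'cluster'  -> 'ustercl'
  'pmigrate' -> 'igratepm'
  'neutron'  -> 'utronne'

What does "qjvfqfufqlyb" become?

vfqfufqlybqj

Each output is the input with this applied: move the first 2 characters to the end (rotate left by 2).
On "qjvfqfufqlyb" that produces "vfqfufqlybqj".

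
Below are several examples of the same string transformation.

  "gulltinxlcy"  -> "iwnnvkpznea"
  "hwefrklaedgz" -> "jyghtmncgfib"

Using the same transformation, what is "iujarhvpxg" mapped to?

kwlctjxrzi

Looking at the pairs, the operation is to shift every letter 2 places forward in the alphabet (wrapping around).
"iujarhvpxg" → "kwlctjxrzi".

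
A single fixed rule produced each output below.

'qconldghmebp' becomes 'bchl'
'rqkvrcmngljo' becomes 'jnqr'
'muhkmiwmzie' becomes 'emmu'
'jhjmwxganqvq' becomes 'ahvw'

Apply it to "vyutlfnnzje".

Rule — keep one character in every 3, starting at position 2 (positions 2nd, 5th, 8th, ...), then sort the characters into alphabetical order.
Applying both steps to "vyutlfnnzje": "ylne", then "elny".

elny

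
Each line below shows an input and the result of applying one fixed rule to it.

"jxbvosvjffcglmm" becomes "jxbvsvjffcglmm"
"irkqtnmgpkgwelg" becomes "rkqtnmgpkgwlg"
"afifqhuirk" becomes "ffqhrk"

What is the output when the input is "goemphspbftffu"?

The pattern: remove every vowel.
So "goemphspbftffu" becomes "gmphspbftff".

gmphspbftff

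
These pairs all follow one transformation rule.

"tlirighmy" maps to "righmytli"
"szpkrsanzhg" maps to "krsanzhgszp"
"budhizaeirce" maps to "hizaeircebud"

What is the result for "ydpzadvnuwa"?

Looking at the pairs, the operation is to move the first 3 characters to the end (rotate left by 3).
So "ydpzadvnuwa" becomes "zadvnuwaydp".

zadvnuwaydp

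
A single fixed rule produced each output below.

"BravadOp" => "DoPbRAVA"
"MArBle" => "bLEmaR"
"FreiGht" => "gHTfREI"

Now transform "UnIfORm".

orMuNiF

Looking at the pairs, the operation is to move the last 3 characters to the front (rotate right by 3), then flip the case of every letter.
Working it through for "UnIfORm": intermediate "ORmUnIf", final "orMuNiF".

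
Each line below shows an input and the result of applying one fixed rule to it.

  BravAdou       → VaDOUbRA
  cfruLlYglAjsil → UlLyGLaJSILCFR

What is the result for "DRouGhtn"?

Each output is the input with this applied: move the first 3 characters to the end (rotate left by 3), then flip the case of every letter.
Applying that to "DRouGhtn" gives "UgHTNdrO".

UgHTNdrO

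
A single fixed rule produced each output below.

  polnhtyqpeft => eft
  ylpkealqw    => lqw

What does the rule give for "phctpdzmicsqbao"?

bao

Looking at the pairs, the operation is to keep only the last 3 characters.
So "phctpdzmicsqbao" becomes "bao".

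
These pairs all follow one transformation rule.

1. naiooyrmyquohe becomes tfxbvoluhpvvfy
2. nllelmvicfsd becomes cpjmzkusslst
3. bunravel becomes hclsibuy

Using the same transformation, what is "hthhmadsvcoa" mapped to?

kzcjvhoaooth

The pattern: swap the front and back halves of the string, then shift every letter 7 places forward in the alphabet (wrapping around).
Applying both steps to "hthhmadsvcoa": "dsvcoahthhma", then "kzcjvhoaooth".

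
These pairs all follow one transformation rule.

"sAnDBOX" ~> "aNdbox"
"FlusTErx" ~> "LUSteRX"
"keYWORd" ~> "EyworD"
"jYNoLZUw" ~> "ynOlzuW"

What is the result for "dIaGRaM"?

iAgrAm

The transformation: flip the case of every letter, then delete the first character.
Starting from "dIaGRaM": after the first operation, "DiAgrAm"; after the second, "iAgrAm".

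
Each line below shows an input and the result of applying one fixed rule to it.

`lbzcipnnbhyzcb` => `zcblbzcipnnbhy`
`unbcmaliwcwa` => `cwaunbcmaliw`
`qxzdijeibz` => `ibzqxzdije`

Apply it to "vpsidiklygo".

ygovpsidikl

Each output is the input with this applied: move the last 3 characters to the front (rotate right by 3).
For "vpsidiklygo" the result is "ygovpsidikl".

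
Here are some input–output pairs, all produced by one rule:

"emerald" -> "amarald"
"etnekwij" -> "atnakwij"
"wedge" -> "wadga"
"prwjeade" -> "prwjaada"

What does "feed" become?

faad

Each output is the input with this applied: replace every "e" with "a".
"feed" → "faad".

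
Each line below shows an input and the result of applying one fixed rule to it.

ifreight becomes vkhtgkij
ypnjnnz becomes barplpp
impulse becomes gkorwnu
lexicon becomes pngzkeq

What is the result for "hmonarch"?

The rule is to shift every letter 2 places forward in the alphabet (wrapping around), then move the last character to the front.
Starting from "hmonarch": after the first operation, "joqpctej"; after the second, "jjoqpcte".

jjoqpcte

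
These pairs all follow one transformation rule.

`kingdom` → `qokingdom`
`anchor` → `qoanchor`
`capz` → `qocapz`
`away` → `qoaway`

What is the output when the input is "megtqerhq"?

qomegtqerhq

The pattern: prepend "qo".
Doing the same to "megtqerhq": "qomegtqerhq".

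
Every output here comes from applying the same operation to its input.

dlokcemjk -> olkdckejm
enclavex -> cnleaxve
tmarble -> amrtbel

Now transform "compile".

Each output is the input with this applied: move the first 2 characters to the end (rotate left by 2), then take characters alternately from the front and the back (1st, last, 2nd, 2nd-last, ...).
Starting from "compile": after the first operation, "mpileco"; after the second, "mopciel".
(Check on "dlokcemjk": → "okcemjkdl" → "olkdckejm" ✓)

mopciel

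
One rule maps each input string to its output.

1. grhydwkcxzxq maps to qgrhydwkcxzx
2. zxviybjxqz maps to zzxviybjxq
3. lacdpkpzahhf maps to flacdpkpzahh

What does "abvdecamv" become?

vabvdecam

The transformation: move the last character to the front.
Doing the same to "abvdecamv": "vabvdecam".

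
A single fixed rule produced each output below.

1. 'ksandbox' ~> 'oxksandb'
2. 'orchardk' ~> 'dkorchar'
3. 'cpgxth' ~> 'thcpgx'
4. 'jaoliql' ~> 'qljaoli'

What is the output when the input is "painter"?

erpaint

The pattern: move the last 2 characters to the front (rotate right by 2).
So "painter" becomes "erpaint".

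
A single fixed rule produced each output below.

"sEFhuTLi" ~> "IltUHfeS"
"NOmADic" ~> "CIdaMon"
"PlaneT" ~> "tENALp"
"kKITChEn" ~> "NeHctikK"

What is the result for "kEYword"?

DROWyeK

The pattern: reverse the string, then flip the case of every letter.
Doing the same to "kEYword": "DROWyeK".
(Check on "kKITChEn": → "nEhCTIKk" → "NeHctikK" ✓)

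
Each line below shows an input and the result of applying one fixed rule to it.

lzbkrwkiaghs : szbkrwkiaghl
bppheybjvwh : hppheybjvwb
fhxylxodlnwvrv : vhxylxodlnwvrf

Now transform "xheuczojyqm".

Rule — swap the first and last characters.
So "xheuczojyqm" becomes "mheuczojyqx".

mheuczojyqx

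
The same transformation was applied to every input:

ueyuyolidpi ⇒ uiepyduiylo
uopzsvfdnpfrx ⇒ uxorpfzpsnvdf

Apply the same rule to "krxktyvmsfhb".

kbrhxfkstmyv

Rule — take characters alternately from the front and the back (1st, last, 2nd, 2nd-last, ...).
On "krxktyvmsfhb" that produces "kbrhxfkstmyv".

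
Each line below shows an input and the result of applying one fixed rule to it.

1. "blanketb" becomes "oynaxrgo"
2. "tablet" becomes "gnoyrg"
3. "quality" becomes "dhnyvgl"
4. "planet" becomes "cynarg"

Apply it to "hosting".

Looking at the pairs, the operation is to shift every letter 13 places forward in the alphabet (wrapping around) — i.e. ROT13.
"hosting" → "ubfgvat".

ubfgvat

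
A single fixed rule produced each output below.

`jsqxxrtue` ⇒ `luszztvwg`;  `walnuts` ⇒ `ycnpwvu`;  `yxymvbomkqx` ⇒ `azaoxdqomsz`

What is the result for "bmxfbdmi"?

dozhdfok

The transformation: shift every letter 2 places forward in the alphabet (wrapping around).
On "bmxfbdmi" that produces "dozhdfok".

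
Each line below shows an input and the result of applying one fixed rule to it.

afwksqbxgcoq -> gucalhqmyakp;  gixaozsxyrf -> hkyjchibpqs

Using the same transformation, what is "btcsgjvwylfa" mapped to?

mcqtfgivpkld

The rule is to shift every letter 10 places forward in the alphabet (wrapping around), then move the first 2 characters to the end (rotate left by 2).
Working it through for "btcsgjvwylfa": intermediate "ldmcqtfgivpk", final "mcqtfgivpkld".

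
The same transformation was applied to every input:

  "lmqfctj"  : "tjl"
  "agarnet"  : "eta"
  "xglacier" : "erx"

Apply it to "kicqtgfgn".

gnk

The rule is to move the first character to the end, then keep only the last 3 characters.
For "kicqtgfgn", step one produces "icqtgfgnk"; step two turns that into "gnk".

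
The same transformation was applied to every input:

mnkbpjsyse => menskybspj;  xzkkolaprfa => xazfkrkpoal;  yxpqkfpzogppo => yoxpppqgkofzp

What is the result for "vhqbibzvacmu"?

vuhmqcbaivbz

Looking at the pairs, the operation is to take characters alternately from the front and the back (1st, last, 2nd, 2nd-last, ...).
Applying that to "vhqbibzvacmu" gives "vuhmqcbaivbz".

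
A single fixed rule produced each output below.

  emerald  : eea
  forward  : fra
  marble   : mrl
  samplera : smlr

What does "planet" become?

pae

The transformation: move the last character to the front, then keep every other character starting from the second (positions 2nd, 4th, 6th, ...).
Starting from "planet": after the first operation, "tplane"; after the second, "pae".
(Check on "samplera": → "asampler" → "smlr" ✓)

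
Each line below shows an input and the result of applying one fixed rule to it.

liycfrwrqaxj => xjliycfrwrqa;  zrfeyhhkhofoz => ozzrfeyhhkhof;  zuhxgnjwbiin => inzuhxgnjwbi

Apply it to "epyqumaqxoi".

oiepyqumaqx

The transformation: move the last 2 characters to the front (rotate right by 2).
"epyqumaqxoi" → "oiepyqumaqx".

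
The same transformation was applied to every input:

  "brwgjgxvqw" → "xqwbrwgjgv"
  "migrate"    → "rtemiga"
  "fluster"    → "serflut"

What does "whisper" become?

In each case the input is transformed by: move the last 3 characters to the front (rotate right by 3), then swap the first and last characters.
Applying both steps to "whisper": "perwhis", then "serwhip".
(Check on "brwgjgxvqw": → "vqwbrwgjgx" → "xqwbrwgjgv" ✓)

serwhip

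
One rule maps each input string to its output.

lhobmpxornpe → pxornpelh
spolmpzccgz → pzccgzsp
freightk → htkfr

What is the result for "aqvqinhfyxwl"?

nhfyxwlaq

Looking at the pairs, the operation is to move the first 2 characters to the end (rotate left by 2), then delete the first 3 characters.
"aqvqinhfyxwl" → "nhfyxwlaq".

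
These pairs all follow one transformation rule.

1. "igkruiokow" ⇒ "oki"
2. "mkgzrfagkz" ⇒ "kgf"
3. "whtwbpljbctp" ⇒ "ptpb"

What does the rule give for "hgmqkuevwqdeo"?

What's happening: keep one character in every 3, starting at position 3 (positions 3rd, 6th, 9th, ...), then move the last character to the front.
On "hgmqkuevwqdeo": the first step gives "muwe", and the second then gives "emuw".

emuw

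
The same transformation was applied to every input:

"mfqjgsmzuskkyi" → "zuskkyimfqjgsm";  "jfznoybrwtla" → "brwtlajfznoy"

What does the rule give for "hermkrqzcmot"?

qzcmothermkr

The pattern: swap the front and back halves of the string.
For "hermkrqzcmot" the result is "qzcmothermkr".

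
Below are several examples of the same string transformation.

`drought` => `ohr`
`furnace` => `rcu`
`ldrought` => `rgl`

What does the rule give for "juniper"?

The rule is to move the first 2 characters to the end (rotate left by 2), then keep one character in every 3, starting at position 1 (positions 1st, 4th, 7th, ...).
On "juniper": the first step gives "niperju", and the second then gives "neu".
(Check on "ldrought": → "roughtld" → "rgl" ✓)

neu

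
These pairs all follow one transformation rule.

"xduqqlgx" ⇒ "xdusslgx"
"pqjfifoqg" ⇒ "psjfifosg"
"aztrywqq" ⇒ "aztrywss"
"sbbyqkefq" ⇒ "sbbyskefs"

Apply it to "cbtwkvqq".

Each output is the input with this applied: replace every "q" with "s".
"cbtwkvqq" → "cbtwkvss".

cbtwkvss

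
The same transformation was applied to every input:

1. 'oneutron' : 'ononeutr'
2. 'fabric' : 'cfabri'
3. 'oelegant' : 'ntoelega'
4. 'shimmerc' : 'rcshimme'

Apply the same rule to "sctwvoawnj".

wnjsctwvoa

What's happening: swap the front and back halves of the string, then move the first 2 characters to the end (rotate left by 2).
On "sctwvoawnj": the first step gives "oawnjsctwv", and the second then gives "wnjsctwvoa".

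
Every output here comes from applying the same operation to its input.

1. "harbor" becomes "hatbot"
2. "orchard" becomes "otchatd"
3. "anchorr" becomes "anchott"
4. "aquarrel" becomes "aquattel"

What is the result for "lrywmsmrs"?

ltywmsmts

The transformation: replace every "r" with "t".
On "lrywmsmrs" that produces "ltywmsmts".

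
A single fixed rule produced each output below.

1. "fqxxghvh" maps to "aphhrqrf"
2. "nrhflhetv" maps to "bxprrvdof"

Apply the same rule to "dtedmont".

Each output is the input with this applied: shift every letter 10 places forward in the alphabet (wrapping around), then swap each adjacent pair of characters (1↔2, 3↔4, ...).
Working it through for "dtedmont": intermediate "ndonwyxd", final "dnnoywdx".

dnnoywdx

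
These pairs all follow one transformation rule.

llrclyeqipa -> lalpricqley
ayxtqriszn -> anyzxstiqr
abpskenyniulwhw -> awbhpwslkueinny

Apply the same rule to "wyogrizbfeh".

The rule is to take characters alternately from the front and the back (1st, last, 2nd, 2nd-last, ...).
Applying that to "wyogrizbfeh" gives "whyeofgbrzi".

whyeofgbrzi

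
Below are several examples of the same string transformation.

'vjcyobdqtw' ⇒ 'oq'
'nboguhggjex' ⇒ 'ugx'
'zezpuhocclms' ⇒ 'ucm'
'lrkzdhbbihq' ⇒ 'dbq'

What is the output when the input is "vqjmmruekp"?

Looking at the pairs, the operation is to delete the first 2 characters, then keep one character in every 3, starting at position 3 (positions 3rd, 6th, 9th, ...).
"vqjmmruekp" → "me".

me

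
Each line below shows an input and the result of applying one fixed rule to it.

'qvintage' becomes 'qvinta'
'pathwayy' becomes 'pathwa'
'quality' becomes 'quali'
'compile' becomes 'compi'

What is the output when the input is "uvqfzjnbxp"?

The pattern: delete the last 2 characters.
Applying that to "uvqfzjnbxp" gives "uvqfzjnb".

uvqfzjnb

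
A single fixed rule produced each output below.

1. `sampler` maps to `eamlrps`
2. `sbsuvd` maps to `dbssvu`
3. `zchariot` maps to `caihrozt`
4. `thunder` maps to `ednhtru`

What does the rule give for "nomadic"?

caidnmo

Each output is the input with this applied: sort the characters into alphabetical order, then swap each adjacent pair of characters (1↔2, 3↔4, ...).
Applying both steps to "nomadic": "acdimno", then "caidnmo".
(Check on "thunder": → "dehnrtu" → "ednhtru" ✓)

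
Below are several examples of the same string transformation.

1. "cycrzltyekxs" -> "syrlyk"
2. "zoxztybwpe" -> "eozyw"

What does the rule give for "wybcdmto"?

In each case the input is transformed by: keep every other character starting from the second (positions 2nd, 4th, 6th, ...), then move the last character to the front.
"wybcdmto" → "ycmo" → "oycm".

oycm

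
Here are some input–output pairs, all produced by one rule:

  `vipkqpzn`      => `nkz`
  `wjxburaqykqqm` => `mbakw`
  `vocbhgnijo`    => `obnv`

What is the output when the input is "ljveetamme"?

Each output is the input with this applied: swap the first and last characters, then keep one character in every 3, starting at position 1 (positions 1st, 4th, 7th, ...).
"ljveetamme" → "eeal".
(Check on "vipkqpzn": → "nipkqpzv" → "nkz" ✓)

eeal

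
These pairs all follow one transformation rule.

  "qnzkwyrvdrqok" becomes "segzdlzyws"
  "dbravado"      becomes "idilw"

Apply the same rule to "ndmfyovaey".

ngwdimg

Rule — delete the first 3 characters, then shift every letter 8 places forward in the alphabet (wrapping around).
Applying both steps to "ndmfyovaey": "fyovaey", then "ngwdimg".
(Check on "qnzkwyrvdrqok": → "kwyrvdrqok" → "segzdlzyws" ✓)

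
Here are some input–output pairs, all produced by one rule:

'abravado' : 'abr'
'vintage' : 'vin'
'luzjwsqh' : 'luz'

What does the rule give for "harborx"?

har

The rule is to keep only the first 3 characters.
"harborx" → "har".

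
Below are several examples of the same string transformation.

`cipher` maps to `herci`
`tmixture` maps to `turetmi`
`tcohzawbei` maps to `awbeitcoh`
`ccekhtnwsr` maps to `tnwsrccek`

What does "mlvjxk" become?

jxkml

Each output is the input with this applied: swap the front and back halves of the string, then delete the last character.
So "mlvjxk" becomes "jxkml".
(Check on "cipher": → "hercip" → "herci" ✓)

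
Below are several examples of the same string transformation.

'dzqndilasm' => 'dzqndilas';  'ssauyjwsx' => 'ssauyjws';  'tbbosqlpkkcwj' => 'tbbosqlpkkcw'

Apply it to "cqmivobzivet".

cqmivobzive

In each case the input is transformed by: delete the last character.
Applying that to "cqmivobzivet" gives "cqmivobzive".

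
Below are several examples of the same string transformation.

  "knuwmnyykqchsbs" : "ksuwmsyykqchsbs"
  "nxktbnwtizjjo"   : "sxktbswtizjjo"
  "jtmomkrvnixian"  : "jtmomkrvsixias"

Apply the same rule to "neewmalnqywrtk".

The rule is to replace every "n" with "s".
On "neewmalnqywrtk" that produces "seewmalsqywrtk".

seewmalsqywrtk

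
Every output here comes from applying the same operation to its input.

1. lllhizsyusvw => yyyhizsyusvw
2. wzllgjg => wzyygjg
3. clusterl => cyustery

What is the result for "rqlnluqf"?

The transformation: replace every "l" with "y".
So "rqlnluqf" becomes "rqynyuqf".

rqynyuqf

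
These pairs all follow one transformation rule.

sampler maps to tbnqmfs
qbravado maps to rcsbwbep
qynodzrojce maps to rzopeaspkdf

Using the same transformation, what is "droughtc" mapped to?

In each case the input is transformed by: shift every letter 1 place forward in the alphabet (wrapping around).
"droughtc" → "espvhiud".

espvhiud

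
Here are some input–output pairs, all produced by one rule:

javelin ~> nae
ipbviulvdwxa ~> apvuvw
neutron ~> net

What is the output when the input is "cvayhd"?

dvy

Looking at the pairs, the operation is to move the last 2 characters to the front (rotate right by 2), then keep every other character starting from the second (positions 2nd, 4th, 6th, ...).
"cvayhd" → "hdcvay" → "dvy".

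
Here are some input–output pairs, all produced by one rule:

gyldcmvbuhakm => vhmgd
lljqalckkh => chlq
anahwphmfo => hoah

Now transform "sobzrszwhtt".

Each output is the input with this applied: keep one character in every 3, starting at position 1 (positions 1st, 4th, 7th, ...), then move the first 2 characters to the end (rotate left by 2).
Working it through for "sobzrszwhtt": intermediate "szzt", final "ztsz".

ztsz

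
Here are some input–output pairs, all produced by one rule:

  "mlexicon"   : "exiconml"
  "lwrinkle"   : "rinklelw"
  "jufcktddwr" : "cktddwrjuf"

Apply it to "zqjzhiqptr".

zhiqptrzqj

Rule — move the last 2 characters to the front (rotate right by 2), then swap the front and back halves of the string.
Starting from "zqjzhiqptr": after the first operation, "trzqjzhiqp"; after the second, "zhiqptrzqj".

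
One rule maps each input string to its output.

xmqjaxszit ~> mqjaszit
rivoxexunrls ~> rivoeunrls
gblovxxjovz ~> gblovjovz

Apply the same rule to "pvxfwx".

pvfw

What's happening: remove every "x".
So "pvxfwx" becomes "pvfw".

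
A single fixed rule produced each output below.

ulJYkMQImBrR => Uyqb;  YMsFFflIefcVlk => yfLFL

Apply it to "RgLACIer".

Rule — flip the case of every letter, then keep one character in every 3, starting at position 1 (positions 1st, 4th, 7th, ...).
On "RgLACIer": the first step gives "rGlaciER", and the second then gives "raE".
(Check on "ulJYkMQImBrR": → "ULjyKmqiMbRr" → "Uyqb" ✓)

raE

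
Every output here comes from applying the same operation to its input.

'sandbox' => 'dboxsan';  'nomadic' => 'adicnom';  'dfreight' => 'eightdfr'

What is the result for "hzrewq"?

ewqhzr

Rule — move the first 3 characters to the end (rotate left by 3).
On "hzrewq" that produces "ewqhzr".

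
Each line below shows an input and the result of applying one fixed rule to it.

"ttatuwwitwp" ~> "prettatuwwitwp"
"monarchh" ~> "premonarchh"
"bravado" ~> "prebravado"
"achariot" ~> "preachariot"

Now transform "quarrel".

prequarrel

What's happening: prepend "pre".
"quarrel" → "prequarrel".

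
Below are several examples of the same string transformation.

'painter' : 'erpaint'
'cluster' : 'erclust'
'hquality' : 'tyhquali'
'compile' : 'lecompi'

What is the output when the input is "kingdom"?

omkingd

What's happening: move the last 2 characters to the front (rotate right by 2).
For "kingdom" the result is "omkingd".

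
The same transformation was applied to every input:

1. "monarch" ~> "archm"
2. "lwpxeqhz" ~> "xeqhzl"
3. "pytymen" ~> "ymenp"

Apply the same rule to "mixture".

turem

Each output is the input with this applied: move the first 3 characters to the end (rotate left by 3), then delete the last 2 characters.
For "mixture", step one produces "turemix"; step two turns that into "turem".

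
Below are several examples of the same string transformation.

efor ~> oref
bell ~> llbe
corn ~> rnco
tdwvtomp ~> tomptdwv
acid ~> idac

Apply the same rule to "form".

Looking at the pairs, the operation is to swap the front and back halves of the string.
"form" → "rmfo".

rmfo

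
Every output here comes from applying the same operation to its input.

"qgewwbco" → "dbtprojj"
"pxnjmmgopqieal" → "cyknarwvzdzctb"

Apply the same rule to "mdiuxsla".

znqyvfhk

Each output is the input with this applied: shift every letter 13 places forward in the alphabet (wrapping around) — i.e. ROT13, then take characters alternately from the front and the back (1st, last, 2nd, 2nd-last, ...).
Starting from "mdiuxsla": after the first operation, "zqvhkfyn"; after the second, "znqyvfhk".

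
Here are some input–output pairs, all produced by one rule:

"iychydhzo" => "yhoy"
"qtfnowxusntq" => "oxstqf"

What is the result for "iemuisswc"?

The pattern: move the first 3 characters to the end (rotate left by 3), then keep every other character starting from the second (positions 2nd, 4th, 6th, ...).
For "iemuisswc", step one produces "uisswciem"; step two turns that into "isce".
(Check on "iychydhzo": → "hydhzoiyc" → "yhoy" ✓)

isce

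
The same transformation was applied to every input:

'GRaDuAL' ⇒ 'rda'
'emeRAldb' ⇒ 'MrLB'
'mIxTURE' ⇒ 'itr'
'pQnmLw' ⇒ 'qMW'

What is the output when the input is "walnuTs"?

Each output is the input with this applied: flip the case of every letter, then keep every other character starting from the second (positions 2nd, 4th, 6th, ...).
Doing the same to "walnuTs": "ANt".

ANt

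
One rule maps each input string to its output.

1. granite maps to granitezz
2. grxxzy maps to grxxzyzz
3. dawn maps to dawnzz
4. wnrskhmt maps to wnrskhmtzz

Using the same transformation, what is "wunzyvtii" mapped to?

In each case the input is transformed by: append "zz".
On "wunzyvtii" that produces "wunzyvtiizz".

wunzyvtiizz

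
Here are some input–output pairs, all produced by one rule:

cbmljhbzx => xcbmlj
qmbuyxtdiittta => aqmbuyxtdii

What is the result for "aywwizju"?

Each output is the input with this applied: move the last character to the front, then delete the last 3 characters.
For "aywwizju" the result is "uayww".

uayww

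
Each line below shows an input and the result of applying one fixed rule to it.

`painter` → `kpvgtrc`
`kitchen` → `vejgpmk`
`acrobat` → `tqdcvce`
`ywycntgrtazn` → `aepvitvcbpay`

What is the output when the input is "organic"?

The transformation: shift every letter 2 places forward in the alphabet (wrapping around), then move the first 2 characters to the end (rotate left by 2).
Applying both steps to "organic": "qticpke", then "icpkeqt".

icpkeqt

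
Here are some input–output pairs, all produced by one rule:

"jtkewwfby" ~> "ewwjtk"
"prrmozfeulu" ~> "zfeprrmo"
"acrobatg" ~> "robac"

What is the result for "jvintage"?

What's happening: delete the last 3 characters, then move the last 3 characters to the front (rotate right by 3).
For "jvintage" the result is "intjv".

intjv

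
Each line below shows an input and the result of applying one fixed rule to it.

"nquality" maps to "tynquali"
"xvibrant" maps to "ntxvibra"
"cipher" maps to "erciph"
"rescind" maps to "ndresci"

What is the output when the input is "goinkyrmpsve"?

In each case the input is transformed by: move the last 2 characters to the front (rotate right by 2).
Applying that to "goinkyrmpsve" gives "vegoinkyrmps".

vegoinkyrmps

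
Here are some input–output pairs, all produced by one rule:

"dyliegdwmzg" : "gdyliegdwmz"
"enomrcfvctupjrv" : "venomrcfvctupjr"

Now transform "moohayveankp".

Rule — move the last character to the front.
Applying that to "moohayveankp" gives "pmoohayveank".

pmoohayveank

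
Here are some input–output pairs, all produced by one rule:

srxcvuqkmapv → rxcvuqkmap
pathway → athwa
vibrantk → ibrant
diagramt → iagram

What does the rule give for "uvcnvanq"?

The rule is to move the first character to the end, then delete the last 2 characters.
On "uvcnvanq": the first step gives "vcnvanqu", and the second then gives "vcnvan".
(Check on "pathway": → "athwayp" → "athwa" ✓)

vcnvan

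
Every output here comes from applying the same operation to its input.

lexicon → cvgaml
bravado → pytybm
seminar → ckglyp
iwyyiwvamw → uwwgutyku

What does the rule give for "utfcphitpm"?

rdanfgrnk

The transformation: delete the first character, then shift every letter 2 places backward in the alphabet (wrapping around).
For "utfcphitpm" the result is "rdanfgrnk".
(Check on "seminar": → "eminar" → "ckglyp" ✓)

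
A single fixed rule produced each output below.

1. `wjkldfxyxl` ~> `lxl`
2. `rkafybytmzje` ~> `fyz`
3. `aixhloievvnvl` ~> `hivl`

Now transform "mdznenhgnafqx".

nhax

The pattern: delete the first 3 characters, then keep one character in every 3, starting at position 1 (positions 1st, 4th, 7th, ...).
For "mdznenhgnafqx", step one produces "nenhgnafqx"; step two turns that into "nhax".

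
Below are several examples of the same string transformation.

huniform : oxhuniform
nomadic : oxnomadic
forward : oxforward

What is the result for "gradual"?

oxgradual

What's happening: prepend "ox".
For "gradual" the result is "oxgradual".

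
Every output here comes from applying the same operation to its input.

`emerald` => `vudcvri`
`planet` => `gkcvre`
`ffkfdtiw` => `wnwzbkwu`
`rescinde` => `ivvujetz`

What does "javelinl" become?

acremzvc

Rule — take characters alternately from the front and the back (1st, last, 2nd, 2nd-last, ...), then shift every letter 9 places backward in the alphabet (wrapping around).
Applying both steps to "javelinl": "jlanviel", then "acremzvc".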